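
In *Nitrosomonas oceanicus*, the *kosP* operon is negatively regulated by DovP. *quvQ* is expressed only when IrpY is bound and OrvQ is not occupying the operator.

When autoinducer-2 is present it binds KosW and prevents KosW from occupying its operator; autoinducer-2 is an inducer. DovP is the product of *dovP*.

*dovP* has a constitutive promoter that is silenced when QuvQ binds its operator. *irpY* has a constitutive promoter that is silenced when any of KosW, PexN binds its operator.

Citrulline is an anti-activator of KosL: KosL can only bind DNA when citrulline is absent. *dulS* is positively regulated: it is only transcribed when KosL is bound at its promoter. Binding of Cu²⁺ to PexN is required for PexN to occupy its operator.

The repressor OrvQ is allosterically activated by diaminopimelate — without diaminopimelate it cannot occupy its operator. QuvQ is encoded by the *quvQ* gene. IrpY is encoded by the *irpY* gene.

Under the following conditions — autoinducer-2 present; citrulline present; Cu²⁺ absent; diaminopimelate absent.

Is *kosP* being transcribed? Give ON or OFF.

Autoinducer-2 is present, so KosW is inactive.
Cu²⁺ is absent, so PexN is inactive.
With no repressor bound, *irpY* is transcribed.
So IrpY is produced and active.
Diaminopimelate is absent, so OrvQ is inactive.
No repressor is bound and IrpY is active, so *quvQ* is transcribed.
So QuvQ is produced and active.
With repressor QuvQ bound, *dovP* is not transcribed.
So DovP is not produced.
With no repressor bound, *kosP* is transcribed.

ON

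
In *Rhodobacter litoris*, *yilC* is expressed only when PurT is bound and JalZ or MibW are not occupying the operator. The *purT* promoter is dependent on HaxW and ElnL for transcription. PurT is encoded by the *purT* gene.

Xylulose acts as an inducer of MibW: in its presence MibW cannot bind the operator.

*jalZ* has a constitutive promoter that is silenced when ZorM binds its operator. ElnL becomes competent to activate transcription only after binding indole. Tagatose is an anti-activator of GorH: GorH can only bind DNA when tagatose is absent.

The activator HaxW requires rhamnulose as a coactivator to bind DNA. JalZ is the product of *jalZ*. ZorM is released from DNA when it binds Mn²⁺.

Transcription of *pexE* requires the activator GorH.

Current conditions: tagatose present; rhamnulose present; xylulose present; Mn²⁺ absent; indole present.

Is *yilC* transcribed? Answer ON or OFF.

Mn²⁺ is absent, so ZorM is active.
With repressor ZorM bound, *jalZ* is not transcribed.
So JalZ is not produced.
Xylulose is present, so MibW is inactive.
Rhamnulose is present, so HaxW is active.
Indole is present, so ElnL is active.
No repressor is bound and HaxW and ElnL are active, so *purT* is transcribed.
So PurT is produced and active.
No repressor is bound and PurT is active, so *yilC* is transcribed.

ON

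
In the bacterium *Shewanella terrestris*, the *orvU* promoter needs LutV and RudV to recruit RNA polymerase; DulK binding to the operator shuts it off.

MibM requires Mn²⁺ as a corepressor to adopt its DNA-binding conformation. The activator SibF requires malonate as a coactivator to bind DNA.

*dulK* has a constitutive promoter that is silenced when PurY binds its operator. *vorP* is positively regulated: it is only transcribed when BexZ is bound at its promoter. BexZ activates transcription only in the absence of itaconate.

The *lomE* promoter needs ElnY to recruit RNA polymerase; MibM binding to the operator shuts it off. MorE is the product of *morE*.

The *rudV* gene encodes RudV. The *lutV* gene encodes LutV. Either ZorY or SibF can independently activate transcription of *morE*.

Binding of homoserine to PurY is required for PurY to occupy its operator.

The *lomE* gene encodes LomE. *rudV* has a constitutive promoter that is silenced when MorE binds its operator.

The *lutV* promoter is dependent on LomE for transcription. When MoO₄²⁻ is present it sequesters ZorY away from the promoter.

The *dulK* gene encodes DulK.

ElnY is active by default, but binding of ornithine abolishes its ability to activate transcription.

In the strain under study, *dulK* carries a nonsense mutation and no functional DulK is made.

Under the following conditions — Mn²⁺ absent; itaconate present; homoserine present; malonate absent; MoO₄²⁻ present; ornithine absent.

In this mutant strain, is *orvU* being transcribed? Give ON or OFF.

Mn²⁺ is absent, so MibM is inactive.
Ornithine is absent, so ElnY is active.
No repressor is bound and ElnY is active, so *lomE* is transcribed.
So LomE is produced and active.
No repressor is bound and LomE is active, so *lutV* is transcribed.
So LutV is produced and active.
DulK is non-functional in this strain, so it has no effect.
MoO₄²⁻ is present, so ZorY is inactive.
Malonate is absent, so SibF is inactive.
No activator is available at the *morE* promoter, so *morE* is not transcribed.
So MorE is not produced.
With no repressor bound, *rudV* is transcribed.
So RudV is produced and active.
No repressor is bound and LutV and RudV are active, so *orvU* is transcribed.

ON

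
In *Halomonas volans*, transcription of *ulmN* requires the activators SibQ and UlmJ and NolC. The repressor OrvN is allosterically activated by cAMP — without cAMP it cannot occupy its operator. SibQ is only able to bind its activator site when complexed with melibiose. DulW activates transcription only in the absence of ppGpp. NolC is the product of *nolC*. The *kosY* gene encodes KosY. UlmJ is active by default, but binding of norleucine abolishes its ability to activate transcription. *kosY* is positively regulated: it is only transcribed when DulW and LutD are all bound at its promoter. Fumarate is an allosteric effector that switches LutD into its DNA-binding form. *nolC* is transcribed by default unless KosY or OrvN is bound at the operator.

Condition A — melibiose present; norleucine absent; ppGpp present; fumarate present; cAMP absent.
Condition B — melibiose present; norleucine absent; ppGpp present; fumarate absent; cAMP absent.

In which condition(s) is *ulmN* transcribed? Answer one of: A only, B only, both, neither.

both

Condition A:
Melibiose is present, so SibQ is active.
Norleucine is absent, so UlmJ is active.
ppGpp is present, so DulW is inactive.
Fumarate is present, so LutD is active.
Required activator DulW is absent, so *kosY* is not transcribed.
So KosY is not produced.
cAMP is absent, so OrvN is inactive.
With no repressor bound, *nolC* is transcribed.
So NolC is produced and active.
No repressor is bound and SibQ and UlmJ and NolC are active, so *ulmN* is transcribed.
→ *ulmN* is ON in A.
Condition B:
Melibiose is present, so SibQ is active.
Norleucine is absent, so UlmJ is active.
ppGpp is present, so DulW is inactive.
Fumarate is absent, so LutD is inactive.
Required activator DulW is absent, so *kosY* is not transcribed.
So KosY is not produced.
cAMP is absent, so OrvN is inactive.
With no repressor bound, *nolC* is transcribed.
So NolC is produced and active.
No repressor is bound and SibQ and UlmJ and NolC are active, so *ulmN* is transcribed.
→ *ulmN* is ON in B.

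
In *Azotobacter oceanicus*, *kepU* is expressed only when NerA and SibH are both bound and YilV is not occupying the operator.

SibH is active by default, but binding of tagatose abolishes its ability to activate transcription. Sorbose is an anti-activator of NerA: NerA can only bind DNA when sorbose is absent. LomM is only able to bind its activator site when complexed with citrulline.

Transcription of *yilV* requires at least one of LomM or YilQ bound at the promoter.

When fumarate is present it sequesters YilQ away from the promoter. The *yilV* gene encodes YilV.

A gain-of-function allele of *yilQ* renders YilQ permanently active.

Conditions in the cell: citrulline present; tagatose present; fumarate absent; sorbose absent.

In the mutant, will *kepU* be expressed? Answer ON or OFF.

Citrulline is present, so LomM is active.
YilQ is constitutively active in this strain.
Activator LomM is present, so *yilV* is transcribed.
So YilV is produced and active.
Sorbose is absent, so NerA is active.
Tagatose is present, so SibH is inactive.
With repressor YilV bound, *kepU* is not transcribed.

OFF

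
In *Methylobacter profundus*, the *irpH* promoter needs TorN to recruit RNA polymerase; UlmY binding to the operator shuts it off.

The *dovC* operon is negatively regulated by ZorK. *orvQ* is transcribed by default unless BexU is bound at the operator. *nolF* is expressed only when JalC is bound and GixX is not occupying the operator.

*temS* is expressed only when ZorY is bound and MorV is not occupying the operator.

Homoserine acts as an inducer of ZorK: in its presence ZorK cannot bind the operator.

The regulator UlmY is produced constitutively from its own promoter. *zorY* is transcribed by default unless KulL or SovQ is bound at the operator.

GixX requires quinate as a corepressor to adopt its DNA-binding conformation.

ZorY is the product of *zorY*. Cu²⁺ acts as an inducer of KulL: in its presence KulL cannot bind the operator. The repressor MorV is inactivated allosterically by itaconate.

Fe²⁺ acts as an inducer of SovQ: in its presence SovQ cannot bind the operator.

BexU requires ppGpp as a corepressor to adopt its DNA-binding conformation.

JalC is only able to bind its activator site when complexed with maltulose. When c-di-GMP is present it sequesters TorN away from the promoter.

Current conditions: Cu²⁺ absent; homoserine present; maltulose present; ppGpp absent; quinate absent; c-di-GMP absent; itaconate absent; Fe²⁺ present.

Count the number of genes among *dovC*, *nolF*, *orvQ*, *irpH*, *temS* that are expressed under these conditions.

Homoserine is present, so ZorK is inactive.
With no repressor bound, *dovC* is transcribed.
→ *dovC* is ON.
Quinate is absent, so GixX is inactive.
Maltulose is present, so JalC is active.
No repressor is bound and JalC is active, so *nolF* is transcribed.
→ *nolF* is ON.
ppGpp is absent, so BexU is inactive.
With no repressor bound, *orvQ* is transcribed.
→ *orvQ* is ON.
c-di-GMP is absent, so TorN is active.
UlmY is produced constitutively and is active.
With repressor UlmY bound, *irpH* is not transcribed.
→ *irpH* is OFF.
Cu²⁺ is absent, so KulL is active.
Fe²⁺ is present, so SovQ is inactive.
With repressor KulL bound, *zorY* is not transcribed.
So ZorY is not produced.
Itaconate is absent, so MorV is active.
With repressor MorV bound, *temS* is not transcribed.
→ *temS* is OFF.
3 of the 5 genes are transcribed.

3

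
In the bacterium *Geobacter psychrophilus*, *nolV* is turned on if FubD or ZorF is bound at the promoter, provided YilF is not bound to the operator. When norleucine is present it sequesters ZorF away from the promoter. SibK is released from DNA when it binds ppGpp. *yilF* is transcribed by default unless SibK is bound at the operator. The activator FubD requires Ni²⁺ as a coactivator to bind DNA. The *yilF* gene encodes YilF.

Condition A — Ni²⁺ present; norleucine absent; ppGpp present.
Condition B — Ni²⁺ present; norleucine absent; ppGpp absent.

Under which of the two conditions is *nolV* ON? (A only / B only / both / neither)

B only

Condition A:
Ni²⁺ is present, so FubD is active.
Norleucine is absent, so ZorF is active.
ppGpp is present, so SibK is inactive.
With no repressor bound, *yilF* is transcribed.
So YilF is produced and active.
With repressor YilF bound, *nolV* is not transcribed.
→ *nolV* is OFF in A.
Condition B:
Ni²⁺ is present, so FubD is active.
Norleucine is absent, so ZorF is active.
ppGpp is absent, so SibK is active.
With repressor SibK bound, *yilF* is not transcribed.
So YilF is not produced.
Activator FubD is present, so *nolV* is transcribed.
→ *nolV* is ON in B.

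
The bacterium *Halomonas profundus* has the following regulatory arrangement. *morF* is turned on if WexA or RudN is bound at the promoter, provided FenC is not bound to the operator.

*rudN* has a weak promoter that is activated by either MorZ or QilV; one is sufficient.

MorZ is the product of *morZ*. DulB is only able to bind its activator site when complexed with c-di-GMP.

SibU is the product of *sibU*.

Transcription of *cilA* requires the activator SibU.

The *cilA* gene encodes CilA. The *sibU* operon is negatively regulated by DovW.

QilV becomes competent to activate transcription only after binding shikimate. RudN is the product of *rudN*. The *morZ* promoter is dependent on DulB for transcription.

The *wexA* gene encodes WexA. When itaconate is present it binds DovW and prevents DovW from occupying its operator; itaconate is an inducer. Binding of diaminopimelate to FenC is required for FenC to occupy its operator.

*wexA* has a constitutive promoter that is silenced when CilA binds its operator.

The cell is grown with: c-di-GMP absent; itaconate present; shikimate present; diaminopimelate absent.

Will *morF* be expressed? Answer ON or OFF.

Diaminopimelate is absent, so FenC is inactive.
Itaconate is present, so DovW is inactive.
With no repressor bound, *sibU* is transcribed.
So SibU is produced and active.
No repressor is bound and SibU is active, so *cilA* is transcribed.
So CilA is produced and active.
With repressor CilA bound, *wexA* is not transcribed.
So WexA is not produced.
c-di-GMP is absent, so DulB is inactive.
Required activator DulB is absent, so *morZ* is not transcribed.
So MorZ is not produced.
Shikimate is present, so QilV is active.
Activator QilV is present, so *rudN* is transcribed.
So RudN is produced and active.
Activator RudN is present, so *morF* is transcribed.

ON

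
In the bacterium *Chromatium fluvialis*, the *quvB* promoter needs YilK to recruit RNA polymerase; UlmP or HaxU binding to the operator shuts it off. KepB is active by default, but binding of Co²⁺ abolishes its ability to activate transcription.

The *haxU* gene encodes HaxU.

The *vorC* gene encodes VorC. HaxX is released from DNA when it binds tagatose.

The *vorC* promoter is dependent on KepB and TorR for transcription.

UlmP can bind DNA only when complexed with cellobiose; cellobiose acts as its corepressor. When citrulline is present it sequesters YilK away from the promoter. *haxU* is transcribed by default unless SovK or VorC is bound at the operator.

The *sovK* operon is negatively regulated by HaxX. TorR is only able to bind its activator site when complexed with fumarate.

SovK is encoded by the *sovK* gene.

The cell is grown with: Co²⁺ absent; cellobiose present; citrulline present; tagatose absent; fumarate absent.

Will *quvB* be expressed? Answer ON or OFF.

Citrulline is present, so YilK is inactive.
Cellobiose is present, so UlmP is active.
Tagatose is absent, so HaxX is active.
With repressor HaxX bound, *sovK* is not transcribed.
So SovK is not produced.
Co²⁺ is absent, so KepB is active.
Fumarate is absent, so TorR is inactive.
Required activator TorR is absent, so *vorC* is not transcribed.
So VorC is not produced.
With no repressor bound, *haxU* is transcribed.
So HaxU is produced and active.
With repressor UlmP bound, *quvB* is not transcribed.

OFF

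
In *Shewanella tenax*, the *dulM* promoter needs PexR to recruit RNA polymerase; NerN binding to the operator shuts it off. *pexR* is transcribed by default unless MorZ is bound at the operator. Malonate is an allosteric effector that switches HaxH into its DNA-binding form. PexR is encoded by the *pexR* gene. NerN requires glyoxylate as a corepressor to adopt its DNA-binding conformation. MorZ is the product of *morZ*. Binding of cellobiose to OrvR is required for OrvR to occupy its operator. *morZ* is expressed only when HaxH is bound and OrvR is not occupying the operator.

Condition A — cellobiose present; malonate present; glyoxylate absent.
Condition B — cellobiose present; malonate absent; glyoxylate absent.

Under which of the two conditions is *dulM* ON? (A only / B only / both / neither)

both

Condition A:
Cellobiose is present, so OrvR is active.
Malonate is present, so HaxH is active.
With repressor OrvR bound, *morZ* is not transcribed.
So MorZ is not produced.
With no repressor bound, *pexR* is transcribed.
So PexR is produced and active.
Glyoxylate is absent, so NerN is inactive.
No repressor is bound and PexR is active, so *dulM* is transcribed.
→ *dulM* is ON in A.
Condition B:
Cellobiose is present, so OrvR is active.
Malonate is absent, so HaxH is inactive.
With repressor OrvR bound, *morZ* is not transcribed.
So MorZ is not produced.
With no repressor bound, *pexR* is transcribed.
So PexR is produced and active.
Glyoxylate is absent, so NerN is inactive.
No repressor is bound and PexR is active, so *dulM* is transcribed.
→ *dulM* is ON in B.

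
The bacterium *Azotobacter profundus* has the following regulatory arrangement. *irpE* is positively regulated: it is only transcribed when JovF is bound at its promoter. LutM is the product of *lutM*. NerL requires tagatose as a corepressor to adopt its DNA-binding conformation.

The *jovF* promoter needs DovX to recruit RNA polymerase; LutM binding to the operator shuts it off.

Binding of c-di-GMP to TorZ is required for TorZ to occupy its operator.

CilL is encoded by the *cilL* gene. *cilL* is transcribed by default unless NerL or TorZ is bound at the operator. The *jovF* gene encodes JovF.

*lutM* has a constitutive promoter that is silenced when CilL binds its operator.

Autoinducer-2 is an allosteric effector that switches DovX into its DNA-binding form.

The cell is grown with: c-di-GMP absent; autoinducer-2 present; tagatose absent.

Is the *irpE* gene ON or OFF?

Tagatose is absent, so NerL is inactive.
c-di-GMP is absent, so TorZ is inactive.
With no repressor bound, *cilL* is transcribed.
So CilL is produced and active.
With repressor CilL bound, *lutM* is not transcribed.
So LutM is not produced.
Autoinducer-2 is present, so DovX is active.
No repressor is bound and DovX is active, so *jovF* is transcribed.
So JovF is produced and active.
No repressor is bound and JovF is active, so *irpE* is transcribed.

ON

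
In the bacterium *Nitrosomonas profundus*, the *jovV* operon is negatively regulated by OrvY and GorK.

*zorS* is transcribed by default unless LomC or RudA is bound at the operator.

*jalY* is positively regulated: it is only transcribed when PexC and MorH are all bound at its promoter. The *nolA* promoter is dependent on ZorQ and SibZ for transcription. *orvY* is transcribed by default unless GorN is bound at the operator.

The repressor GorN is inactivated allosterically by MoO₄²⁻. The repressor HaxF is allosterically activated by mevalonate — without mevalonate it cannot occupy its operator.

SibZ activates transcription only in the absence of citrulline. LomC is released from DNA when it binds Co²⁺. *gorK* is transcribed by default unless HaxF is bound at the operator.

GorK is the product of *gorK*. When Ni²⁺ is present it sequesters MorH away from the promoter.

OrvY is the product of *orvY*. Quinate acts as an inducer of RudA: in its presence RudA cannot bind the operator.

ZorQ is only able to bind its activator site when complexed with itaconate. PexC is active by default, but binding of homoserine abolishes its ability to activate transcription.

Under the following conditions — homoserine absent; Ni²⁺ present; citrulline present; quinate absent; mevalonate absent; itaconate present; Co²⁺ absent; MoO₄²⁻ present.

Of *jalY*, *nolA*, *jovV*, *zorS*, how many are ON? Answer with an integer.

0

Homoserine is absent, so PexC is active.
Ni²⁺ is present, so MorH is inactive.
Required activator MorH is absent, so *jalY* is not transcribed.
→ *jalY* is OFF.
Itaconate is present, so ZorQ is active.
Citrulline is present, so SibZ is inactive.
Required activator SibZ is absent, so *nolA* is not transcribed.
→ *nolA* is OFF.
MoO₄²⁻ is present, so GorN is inactive.
With no repressor bound, *orvY* is transcribed.
So OrvY is produced and active.
Mevalonate is absent, so HaxF is inactive.
With no repressor bound, *gorK* is transcribed.
So GorK is produced and active.
With repressor OrvY bound, *jovV* is not transcribed.
→ *jovV* is OFF.
Co²⁺ is absent, so LomC is active.
Quinate is absent, so RudA is active.
With repressor LomC bound, *zorS* is not transcribed.
→ *zorS* is OFF.
0 of the 4 genes are transcribed.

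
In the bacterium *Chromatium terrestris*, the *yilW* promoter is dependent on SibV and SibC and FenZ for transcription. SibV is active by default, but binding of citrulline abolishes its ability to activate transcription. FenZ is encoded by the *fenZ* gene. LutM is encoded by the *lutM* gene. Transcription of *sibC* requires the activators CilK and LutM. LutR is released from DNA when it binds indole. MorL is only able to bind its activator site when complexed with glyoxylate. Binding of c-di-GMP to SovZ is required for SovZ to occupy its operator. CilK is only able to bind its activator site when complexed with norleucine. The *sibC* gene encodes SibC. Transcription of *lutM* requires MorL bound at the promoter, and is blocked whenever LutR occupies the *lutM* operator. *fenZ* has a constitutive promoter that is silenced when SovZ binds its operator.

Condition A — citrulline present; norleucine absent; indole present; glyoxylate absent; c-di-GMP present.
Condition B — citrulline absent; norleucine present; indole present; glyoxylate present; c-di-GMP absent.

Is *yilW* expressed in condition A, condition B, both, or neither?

Condition A:
Citrulline is present, so SibV is inactive.
Norleucine is absent, so CilK is inactive.
Indole is present, so LutR is inactive.
Glyoxylate is absent, so MorL is inactive.
Required activator MorL is absent, so *lutM* is not transcribed.
So LutM is not produced.
Required activator CilK is absent, so *sibC* is not transcribed.
So SibC is not produced.
c-di-GMP is present, so SovZ is active.
With repressor SovZ bound, *fenZ* is not transcribed.
So FenZ is not produced.
Required activator SibV is absent, so *yilW* is not transcribed.
→ *yilW* is OFF in A.
Condition B:
Citrulline is absent, so SibV is active.
Norleucine is present, so CilK is active.
Indole is present, so LutR is inactive.
Glyoxylate is present, so MorL is active.
No repressor is bound and MorL is active, so *lutM* is transcribed.
So LutM is produced and active.
No repressor is bound and CilK and LutM are active, so *sibC* is transcribed.
So SibC is produced and active.
c-di-GMP is absent, so SovZ is inactive.
With no repressor bound, *fenZ* is transcribed.
So FenZ is produced and active.
No repressor is bound and SibV and SibC and FenZ are active, so *yilW* is transcribed.
→ *yilW* is ON in B.

B only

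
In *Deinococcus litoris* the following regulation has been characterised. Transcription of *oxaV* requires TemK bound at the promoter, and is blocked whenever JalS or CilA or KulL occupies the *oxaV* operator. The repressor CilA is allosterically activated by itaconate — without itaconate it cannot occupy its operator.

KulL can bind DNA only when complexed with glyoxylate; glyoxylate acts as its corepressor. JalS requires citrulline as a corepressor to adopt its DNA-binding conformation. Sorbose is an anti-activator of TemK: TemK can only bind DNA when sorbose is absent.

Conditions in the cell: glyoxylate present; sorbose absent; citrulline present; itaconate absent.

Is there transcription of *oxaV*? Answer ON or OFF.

Citrulline is present, so JalS is active.
Itaconate is absent, so CilA is inactive.
Sorbose is absent, so TemK is active.
Glyoxylate is present, so KulL is active.
With repressor JalS bound, *oxaV* is not transcribed.

OFF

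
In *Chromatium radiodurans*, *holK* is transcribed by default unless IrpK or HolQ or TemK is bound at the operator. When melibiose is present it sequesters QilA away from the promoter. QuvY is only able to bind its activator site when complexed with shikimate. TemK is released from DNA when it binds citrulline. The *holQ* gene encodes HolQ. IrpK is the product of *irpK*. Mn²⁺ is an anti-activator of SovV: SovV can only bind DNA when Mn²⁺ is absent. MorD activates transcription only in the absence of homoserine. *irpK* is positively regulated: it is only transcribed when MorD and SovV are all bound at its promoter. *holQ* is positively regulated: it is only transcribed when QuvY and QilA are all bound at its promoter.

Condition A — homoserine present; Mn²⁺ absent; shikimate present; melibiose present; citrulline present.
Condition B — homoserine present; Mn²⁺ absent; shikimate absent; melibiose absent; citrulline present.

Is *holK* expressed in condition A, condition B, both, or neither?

Condition A:
Homoserine is present, so MorD is inactive.
Mn²⁺ is absent, so SovV is active.
Required activator MorD is absent, so *irpK* is not transcribed.
So IrpK is not produced.
Shikimate is present, so QuvY is active.
Melibiose is present, so QilA is inactive.
Required activator QilA is absent, so *holQ* is not transcribed.
So HolQ is not produced.
Citrulline is present, so TemK is inactive.
With no repressor bound, *holK* is transcribed.
→ *holK* is ON in A.
Condition B:
Homoserine is present, so MorD is inactive.
Mn²⁺ is absent, so SovV is active.
Required activator MorD is absent, so *irpK* is not transcribed.
So IrpK is not produced.
Shikimate is absent, so QuvY is inactive.
Melibiose is absent, so QilA is active.
Required activator QuvY is absent, so *holQ* is not transcribed.
So HolQ is not produced.
Citrulline is present, so TemK is inactive.
With no repressor bound, *holK* is transcribed.
→ *holK* is ON in B.

both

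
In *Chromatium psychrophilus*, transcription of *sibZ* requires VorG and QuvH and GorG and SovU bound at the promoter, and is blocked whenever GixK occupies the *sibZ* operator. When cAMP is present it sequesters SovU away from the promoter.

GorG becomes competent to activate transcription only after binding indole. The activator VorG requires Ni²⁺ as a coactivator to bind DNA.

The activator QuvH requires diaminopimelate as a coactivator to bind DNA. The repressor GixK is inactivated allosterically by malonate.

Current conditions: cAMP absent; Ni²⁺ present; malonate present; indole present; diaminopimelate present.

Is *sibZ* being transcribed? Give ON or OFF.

Ni²⁺ is present, so VorG is active.
Diaminopimelate is present, so QuvH is active.
Indole is present, so GorG is active.
Malonate is present, so GixK is inactive.
cAMP is absent, so SovU is active.
No repressor is bound and VorG and QuvH and GorG and SovU are active, so *sibZ* is transcribed.

ON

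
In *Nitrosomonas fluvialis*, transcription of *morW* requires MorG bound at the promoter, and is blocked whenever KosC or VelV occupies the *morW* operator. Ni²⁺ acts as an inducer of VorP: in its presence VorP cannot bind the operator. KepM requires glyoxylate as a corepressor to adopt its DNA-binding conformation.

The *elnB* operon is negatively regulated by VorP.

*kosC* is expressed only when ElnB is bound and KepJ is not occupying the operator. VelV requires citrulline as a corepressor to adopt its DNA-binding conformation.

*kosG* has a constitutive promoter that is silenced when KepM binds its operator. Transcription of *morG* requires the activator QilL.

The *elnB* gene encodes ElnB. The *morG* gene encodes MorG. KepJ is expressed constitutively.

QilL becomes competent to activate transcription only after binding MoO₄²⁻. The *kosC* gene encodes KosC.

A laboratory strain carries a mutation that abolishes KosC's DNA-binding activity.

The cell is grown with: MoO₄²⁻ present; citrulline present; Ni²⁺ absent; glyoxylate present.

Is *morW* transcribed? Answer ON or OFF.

OFF

KosC is non-functional in this strain, so it has no effect.
Citrulline is present, so VelV is active.
MoO₄²⁻ is present, so QilL is active.
No repressor is bound and QilL is active, so *morG* is transcribed.
So MorG is produced and active.
With repressor VelV bound, *morW* is not transcribed.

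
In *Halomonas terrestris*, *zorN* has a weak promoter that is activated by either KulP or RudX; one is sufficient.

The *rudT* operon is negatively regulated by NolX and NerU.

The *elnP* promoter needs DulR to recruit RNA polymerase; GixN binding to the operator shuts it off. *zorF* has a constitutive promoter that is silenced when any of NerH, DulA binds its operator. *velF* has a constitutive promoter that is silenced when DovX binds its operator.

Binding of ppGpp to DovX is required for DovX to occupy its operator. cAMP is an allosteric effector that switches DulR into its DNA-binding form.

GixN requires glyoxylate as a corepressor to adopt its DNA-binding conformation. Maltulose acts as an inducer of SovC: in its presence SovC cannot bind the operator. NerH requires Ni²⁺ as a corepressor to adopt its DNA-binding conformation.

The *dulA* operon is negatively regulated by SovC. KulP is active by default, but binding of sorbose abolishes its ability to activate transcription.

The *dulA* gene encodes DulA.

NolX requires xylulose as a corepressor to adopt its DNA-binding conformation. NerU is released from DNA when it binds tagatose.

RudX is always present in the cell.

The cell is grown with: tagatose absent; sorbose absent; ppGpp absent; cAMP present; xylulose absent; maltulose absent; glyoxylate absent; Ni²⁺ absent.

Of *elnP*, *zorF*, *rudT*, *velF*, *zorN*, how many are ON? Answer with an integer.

4

cAMP is present, so DulR is active.
Glyoxylate is absent, so GixN is inactive.
No repressor is bound and DulR is active, so *elnP* is transcribed.
→ *elnP* is ON.
Ni²⁺ is absent, so NerH is inactive.
Maltulose is absent, so SovC is active.
With repressor SovC bound, *dulA* is not transcribed.
So DulA is not produced.
With no repressor bound, *zorF* is transcribed.
→ *zorF* is ON.
Xylulose is absent, so NolX is inactive.
Tagatose is absent, so NerU is active.
With repressor NerU bound, *rudT* is not transcribed.
→ *rudT* is OFF.
ppGpp is absent, so DovX is inactive.
With no repressor bound, *velF* is transcribed.
→ *velF* is ON.
Sorbose is absent, so KulP is active.
RudX is produced constitutively and is active.
Activator KulP is present, so *zorN* is transcribed.
→ *zorN* is ON.
4 of the 5 genes are transcribed.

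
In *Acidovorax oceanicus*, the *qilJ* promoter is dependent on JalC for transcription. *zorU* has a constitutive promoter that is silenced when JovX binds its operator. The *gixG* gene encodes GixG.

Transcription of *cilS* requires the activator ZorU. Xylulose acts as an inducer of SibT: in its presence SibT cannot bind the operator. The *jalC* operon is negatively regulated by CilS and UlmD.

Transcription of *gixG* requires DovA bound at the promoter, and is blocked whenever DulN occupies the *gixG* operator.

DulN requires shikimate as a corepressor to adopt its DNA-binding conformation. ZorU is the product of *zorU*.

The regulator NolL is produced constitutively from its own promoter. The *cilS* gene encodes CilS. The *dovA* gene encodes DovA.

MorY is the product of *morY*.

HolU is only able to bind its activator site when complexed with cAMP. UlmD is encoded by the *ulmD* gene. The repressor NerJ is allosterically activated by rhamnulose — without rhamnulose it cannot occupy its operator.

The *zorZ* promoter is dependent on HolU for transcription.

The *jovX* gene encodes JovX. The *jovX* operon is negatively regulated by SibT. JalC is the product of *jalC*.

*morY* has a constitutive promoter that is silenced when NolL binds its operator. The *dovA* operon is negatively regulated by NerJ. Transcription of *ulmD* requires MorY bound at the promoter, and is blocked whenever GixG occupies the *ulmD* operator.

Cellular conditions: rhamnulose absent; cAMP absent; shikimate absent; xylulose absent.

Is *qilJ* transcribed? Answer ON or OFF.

OFF

Xylulose is absent, so SibT is active.
With repressor SibT bound, *jovX* is not transcribed.
So JovX is not produced.
With no repressor bound, *zorU* is transcribed.
So ZorU is produced and active.
No repressor is bound and ZorU is active, so *cilS* is transcribed.
So CilS is produced and active.
Shikimate is absent, so DulN is inactive.
Rhamnulose is absent, so NerJ is inactive.
With no repressor bound, *dovA* is transcribed.
So DovA is produced and active.
No repressor is bound and DovA is active, so *gixG* is transcribed.
So GixG is produced and active.
NolL is produced constitutively and is active.
With repressor NolL bound, *morY* is not transcribed.
So MorY is not produced.
With repressor GixG bound, *ulmD* is not transcribed.
So UlmD is not produced.
With repressor CilS bound, *jalC* is not transcribed.
So JalC is not produced.
Required activator JalC is absent, so *qilJ* is not transcribed.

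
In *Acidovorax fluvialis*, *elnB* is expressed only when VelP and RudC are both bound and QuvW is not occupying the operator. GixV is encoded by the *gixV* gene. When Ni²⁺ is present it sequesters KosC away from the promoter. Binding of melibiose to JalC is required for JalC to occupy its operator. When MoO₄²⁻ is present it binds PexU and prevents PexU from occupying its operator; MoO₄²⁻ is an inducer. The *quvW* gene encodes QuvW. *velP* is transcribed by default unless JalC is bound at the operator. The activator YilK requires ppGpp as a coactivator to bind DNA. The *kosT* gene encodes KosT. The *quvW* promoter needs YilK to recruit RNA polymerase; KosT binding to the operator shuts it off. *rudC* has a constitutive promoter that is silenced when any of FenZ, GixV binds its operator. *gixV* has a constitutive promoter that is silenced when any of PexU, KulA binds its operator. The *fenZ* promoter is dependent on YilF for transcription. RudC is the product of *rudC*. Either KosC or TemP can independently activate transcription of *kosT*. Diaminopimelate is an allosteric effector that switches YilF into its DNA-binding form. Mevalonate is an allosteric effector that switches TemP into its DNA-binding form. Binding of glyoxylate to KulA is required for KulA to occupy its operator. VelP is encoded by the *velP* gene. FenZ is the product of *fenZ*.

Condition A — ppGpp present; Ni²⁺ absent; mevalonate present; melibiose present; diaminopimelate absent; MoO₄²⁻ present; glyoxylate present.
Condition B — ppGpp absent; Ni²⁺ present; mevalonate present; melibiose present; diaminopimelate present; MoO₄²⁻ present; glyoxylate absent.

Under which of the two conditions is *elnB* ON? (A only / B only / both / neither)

neither

Condition A:
ppGpp is present, so YilK is active.
Ni²⁺ is absent, so KosC is active.
Mevalonate is present, so TemP is active.
Activator KosC is present, so *kosT* is transcribed.
So KosT is produced and active.
With repressor KosT bound, *quvW* is not transcribed.
So QuvW is not produced.
Melibiose is present, so JalC is active.
With repressor JalC bound, *velP* is not transcribed.
So VelP is not produced.
Diaminopimelate is absent, so YilF is inactive.
Required activator YilF is absent, so *fenZ* is not transcribed.
So FenZ is not produced.
MoO₄²⁻ is present, so PexU is inactive.
Glyoxylate is present, so KulA is active.
With repressor KulA bound, *gixV* is not transcribed.
So GixV is not produced.
With no repressor bound, *rudC* is transcribed.
So RudC is produced and active.
Required activator VelP is absent, so *elnB* is not transcribed.
→ *elnB* is OFF in A.
Condition B:
ppGpp is absent, so YilK is inactive.
Ni²⁺ is present, so KosC is inactive.
Mevalonate is present, so TemP is active.
Activator TemP is present, so *kosT* is transcribed.
So KosT is produced and active.
With repressor KosT bound, *quvW* is not transcribed.
So QuvW is not produced.
Melibiose is present, so JalC is active.
With repressor JalC bound, *velP* is not transcribed.
So VelP is not produced.
Diaminopimelate is present, so YilF is active.
No repressor is bound and YilF is active, so *fenZ* is transcribed.
So FenZ is produced and active.
MoO₄²⁻ is present, so PexU is inactive.
Glyoxylate is absent, so KulA is inactive.
With no repressor bound, *gixV* is transcribed.
So GixV is produced and active.
With repressor FenZ bound, *rudC* is not transcribed.
So RudC is not produced.
Required activator VelP is absent, so *elnB* is not transcribed.
→ *elnB* is OFF in B.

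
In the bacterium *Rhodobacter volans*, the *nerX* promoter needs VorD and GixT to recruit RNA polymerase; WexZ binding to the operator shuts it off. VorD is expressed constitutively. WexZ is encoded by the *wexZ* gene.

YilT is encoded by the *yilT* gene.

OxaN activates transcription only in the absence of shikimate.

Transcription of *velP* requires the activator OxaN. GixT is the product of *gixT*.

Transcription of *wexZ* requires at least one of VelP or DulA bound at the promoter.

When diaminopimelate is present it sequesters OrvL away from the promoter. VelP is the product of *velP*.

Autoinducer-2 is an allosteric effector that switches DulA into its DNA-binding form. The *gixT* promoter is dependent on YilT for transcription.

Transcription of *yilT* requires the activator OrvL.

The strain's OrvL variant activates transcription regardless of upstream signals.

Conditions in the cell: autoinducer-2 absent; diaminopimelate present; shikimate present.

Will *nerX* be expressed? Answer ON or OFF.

ON

Shikimate is present, so OxaN is inactive.
Required activator OxaN is absent, so *velP* is not transcribed.
So VelP is not produced.
Autoinducer-2 is absent, so DulA is inactive.
No activator is available at the *wexZ* promoter, so *wexZ* is not transcribed.
So WexZ is not produced.
VorD is produced constitutively and is active.
OrvL is constitutively active in this strain.
No repressor is bound and OrvL is active, so *yilT* is transcribed.
So YilT is produced and active.
No repressor is bound and YilT is active, so *gixT* is transcribed.
So GixT is produced and active.
No repressor is bound and VorD and GixT are active, so *nerX* is transcribed.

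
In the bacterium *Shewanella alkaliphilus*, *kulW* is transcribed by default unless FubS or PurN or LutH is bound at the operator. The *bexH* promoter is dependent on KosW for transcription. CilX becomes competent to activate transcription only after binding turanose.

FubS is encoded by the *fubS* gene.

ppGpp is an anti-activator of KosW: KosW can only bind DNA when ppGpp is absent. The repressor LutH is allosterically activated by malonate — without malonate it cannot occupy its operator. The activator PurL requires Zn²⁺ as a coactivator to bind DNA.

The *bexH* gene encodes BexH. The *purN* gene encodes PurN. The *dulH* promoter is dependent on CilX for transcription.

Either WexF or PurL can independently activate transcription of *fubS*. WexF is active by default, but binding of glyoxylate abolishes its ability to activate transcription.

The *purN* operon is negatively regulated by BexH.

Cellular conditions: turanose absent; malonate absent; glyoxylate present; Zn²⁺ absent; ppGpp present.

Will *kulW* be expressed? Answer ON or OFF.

Glyoxylate is present, so WexF is inactive.
Zn²⁺ is absent, so PurL is inactive.
No activator is available at the *fubS* promoter, so *fubS* is not transcribed.
So FubS is not produced.
ppGpp is present, so KosW is inactive.
Required activator KosW is absent, so *bexH* is not transcribed.
So BexH is not produced.
With no repressor bound, *purN* is transcribed.
So PurN is produced and active.
Malonate is absent, so LutH is inactive.
With repressor PurN bound, *kulW* is not transcribed.

OFF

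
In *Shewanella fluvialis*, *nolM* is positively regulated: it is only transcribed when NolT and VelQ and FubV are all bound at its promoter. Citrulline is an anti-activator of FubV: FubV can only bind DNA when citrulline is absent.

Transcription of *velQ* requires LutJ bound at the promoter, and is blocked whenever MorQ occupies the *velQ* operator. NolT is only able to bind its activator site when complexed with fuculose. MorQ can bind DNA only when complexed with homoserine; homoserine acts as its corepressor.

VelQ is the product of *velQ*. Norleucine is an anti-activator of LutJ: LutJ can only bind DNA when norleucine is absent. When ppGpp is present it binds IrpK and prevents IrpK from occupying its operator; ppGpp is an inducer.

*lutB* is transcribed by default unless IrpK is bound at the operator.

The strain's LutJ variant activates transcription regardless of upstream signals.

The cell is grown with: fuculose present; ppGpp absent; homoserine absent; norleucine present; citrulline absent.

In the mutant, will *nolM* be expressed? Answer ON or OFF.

ON

Fuculose is present, so NolT is active.
LutJ is constitutively active in this strain.
Homoserine is absent, so MorQ is inactive.
No repressor is bound and LutJ is active, so *velQ* is transcribed.
So VelQ is produced and active.
Citrulline is absent, so FubV is active.
No repressor is bound and NolT and VelQ and FubV are active, so *nolM* is transcribed.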